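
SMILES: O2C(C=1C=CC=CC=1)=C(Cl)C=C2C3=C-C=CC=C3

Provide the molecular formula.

Heavy atoms from the SMILES: 16 C, 1 Cl, 1 O.
Implicit hydrogens by atom environment:
  11 × C (aromatic): 1 H each → 11
  5 × C (aromatic): no H
  1 × Cl: no H
  1 × O (aromatic): no H
  Total hydrogens = 11.
Molecular formula: C16H11ClO

C16H11ClO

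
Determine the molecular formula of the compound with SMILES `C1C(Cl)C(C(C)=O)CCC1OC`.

C9H15ClO2

Heavy atoms from the SMILES: 9 C, 1 Cl, 2 O.
Implicit hydrogens by atom environment:
  3 × C: 2 H each → 6
  3 × C: 1 H each → 3
  2 × C: 3 H each → 6
  2 × O: no H
  1 × C: no H
  1 × Cl: no H
  Total hydrogens = 15.
Molecular formula: C9H15ClO2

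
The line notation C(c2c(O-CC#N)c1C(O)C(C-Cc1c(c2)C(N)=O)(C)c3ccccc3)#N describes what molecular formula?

Heavy atoms from the SMILES: 21 C, 3 N, 3 O.
Implicit hydrogens by atom environment:
  6 × C (aromatic): 1 H each → 6
  6 × C (aromatic): no H
  4 × C: no H
  3 × C: 2 H each → 6
  2 × N: no H
  2 × O: no H
  1 × C: 3 H
  1 × C: 1 H
  1 × N: 2 H
  1 × O: 1 H
  Total hydrogens = 19.
Molecular formula: C21H19N3O3

C21H19N3O3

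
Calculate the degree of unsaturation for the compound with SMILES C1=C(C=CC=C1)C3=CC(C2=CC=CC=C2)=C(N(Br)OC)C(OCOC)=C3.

Molecular formula from the SMILES: C21H20BrNO3.
DoU = (2C + 2 + N − H − X)/2 = (2·21 + 2 + 1 − 20 − 1)/2 = 24/2 = 12.
(Structurally: 3 ring(s) + 9 π bond(s) = 12.)

12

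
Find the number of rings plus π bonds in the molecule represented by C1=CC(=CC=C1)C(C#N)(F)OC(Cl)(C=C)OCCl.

Molecular formula from the SMILES: C12H10Cl2FNO2.
DoU = (2C + 2 + N − H − X)/2 = (2·12 + 2 + 1 − 10 − 3)/2 = 14/2 = 7.
(Structurally: 1 ring(s) + 6 π bond(s) = 7.)

7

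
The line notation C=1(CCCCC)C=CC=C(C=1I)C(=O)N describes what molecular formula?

C12H16INO

Heavy atoms from the SMILES: 12 C, 1 I, 1 N, 1 O.
Implicit hydrogens by atom environment:
  4 × C: 2 H each → 8
  3 × C (aromatic): 1 H each → 3
  3 × C (aromatic): no H
  1 × C: 3 H
  1 × C: no H
  1 × I: no H
  1 × N: 2 H
  1 × O: no H
  Total hydrogens = 16.
Molecular formula: C12H16INO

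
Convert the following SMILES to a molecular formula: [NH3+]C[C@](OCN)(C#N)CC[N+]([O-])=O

C6H13N4O3+

Heavy atoms from the SMILES: 6 C, 4 N, 3 O.
Implicit hydrogens by atom environment:
  4 × C: 2 H each → 8
  2 × C: no H
  2 × O: no H
  1 × N (charge +1): 3 H
  1 × N: 2 H
  1 × N: no H
  1 × N (charge +1): no H
  1 × O (charge -1): no H
  Total hydrogens = 13.
Net charge +1.
Molecular formula: C6H13N4O3+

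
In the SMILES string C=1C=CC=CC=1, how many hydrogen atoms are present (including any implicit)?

6

Hydrogens are implicit in SMILES; fill each atom to its normal valence:
  6 × C (aromatic): 1 H each → 6
  Total hydrogens = 6.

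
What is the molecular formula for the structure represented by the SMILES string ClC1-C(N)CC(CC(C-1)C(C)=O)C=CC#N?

Heavy atoms from the SMILES: 12 C, 1 Cl, 2 N, 1 O.
Implicit hydrogens by atom environment:
  6 × C: 1 H each → 6
  3 × C: 2 H each → 6
  2 × C: no H
  1 × C: 3 H
  1 × Cl: no H
  1 × N: 2 H
  1 × N: no H
  1 × O: no H
  Total hydrogens = 17.
Molecular formula: C12H17ClN2O

C12H17ClN2O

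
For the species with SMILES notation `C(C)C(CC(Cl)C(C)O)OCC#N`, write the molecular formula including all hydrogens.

C9H16ClNO2

Heavy atoms from the SMILES: 9 C, 1 Cl, 1 N, 2 O.
Implicit hydrogens by atom environment:
  3 × C: 2 H each → 6
  3 × C: 1 H each → 3
  2 × C: 3 H each → 6
  1 × C: no H
  1 × Cl: no H
  1 × N: no H
  1 × O: 1 H
  1 × O: no H
  Total hydrogens = 16.
Molecular formula: C9H16ClNO2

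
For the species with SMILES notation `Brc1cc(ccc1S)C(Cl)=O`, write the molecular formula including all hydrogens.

Heavy atoms from the SMILES: 1 Br, 7 C, 1 Cl, 1 O, 1 S.
Implicit hydrogens by atom environment:
  3 × C (aromatic): 1 H each → 3
  3 × C (aromatic): no H
  1 × Br: no H
  1 × C: no H
  1 × Cl: no H
  1 × O: no H
  1 × S: 1 H
  Total hydrogens = 4.
Molecular formula: C7H4BrClOS

C7H4BrClOS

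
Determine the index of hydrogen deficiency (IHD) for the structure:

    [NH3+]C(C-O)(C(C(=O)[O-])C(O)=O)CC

Molecular formula from the SMILES: C7H13NO5.
DoU = (2C + 2 + N − H − X)/2 = (2·7 + 2 + 1 − 13 − 0)/2 = 4/2 = 2.
(Structurally: 0 ring(s) + 2 π bond(s) = 2.)

2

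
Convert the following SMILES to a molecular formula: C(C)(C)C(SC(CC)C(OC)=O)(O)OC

Heavy atoms from the SMILES: 10 C, 4 O, 1 S.
Implicit hydrogens by atom environment:
  5 × C: 3 H each → 15
  3 × O: no H
  2 × C: 1 H each → 2
  2 × C: no H
  1 × C: 2 H
  1 × O: 1 H
  1 × S: no H
  Total hydrogens = 20.
Molecular formula: C10H20O4S

C10H20O4S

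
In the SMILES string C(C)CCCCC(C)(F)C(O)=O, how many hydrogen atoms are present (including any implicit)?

Hydrogens are implicit in SMILES; fill each atom to its normal valence:
  5 × C: 2 H each → 10
  2 × C: 3 H each → 6
  2 × C: no H
  1 × F: no H
  1 × O: 1 H
  1 × O: no H
  Total hydrogens = 17.

17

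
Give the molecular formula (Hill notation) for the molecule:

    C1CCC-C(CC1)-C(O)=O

C8H14O2

Heavy atoms from the SMILES: 8 C, 2 O.
Implicit hydrogens by atom environment:
  6 × C: 2 H each → 12
  1 × C: 1 H
  1 × C: no H
  1 × O: 1 H
  1 × O: no H
  Total hydrogens = 14.
Molecular formula: C8H14O2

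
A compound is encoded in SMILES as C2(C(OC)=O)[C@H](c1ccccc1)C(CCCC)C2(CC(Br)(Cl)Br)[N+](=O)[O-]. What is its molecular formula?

C18H22Br2ClNO4

Heavy atoms from the SMILES: 2 Br, 18 C, 1 Cl, 1 N, 4 O.
Implicit hydrogens by atom environment:
  5 × C (aromatic): 1 H each → 5
  4 × C: 2 H each → 8
  3 × C: 1 H each → 3
  3 × C: no H
  3 × O: no H
  2 × Br: no H
  2 × C: 3 H each → 6
  1 × C (aromatic): no H
  1 × Cl: no H
  1 × N (charge +1): no H
  1 × O (charge -1): no H
  Total hydrogens = 22.
Molecular formula: C18H22Br2ClNO4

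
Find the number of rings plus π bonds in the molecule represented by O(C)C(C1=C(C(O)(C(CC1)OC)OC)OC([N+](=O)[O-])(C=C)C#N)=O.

Molecular formula from the SMILES: C14H18N2O8.
DoU = (2C + 2 + N − H − X)/2 = (2·14 + 2 + 2 − 18 − 0)/2 = 14/2 = 7.
(Structurally: 1 ring(s) + 6 π bond(s) = 7.)

7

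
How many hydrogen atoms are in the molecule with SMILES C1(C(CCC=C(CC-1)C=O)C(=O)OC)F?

15

Hydrogens are implicit in SMILES; fill each atom to its normal valence:
  4 × C: 2 H each → 8
  4 × C: 1 H each → 4
  3 × O: no H
  2 × C: no H
  1 × C: 3 H
  1 × F: no H
  Total hydrogens = 15.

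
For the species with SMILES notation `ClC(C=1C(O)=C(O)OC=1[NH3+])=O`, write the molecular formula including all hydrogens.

Heavy atoms from the SMILES: 5 C, 1 Cl, 1 N, 4 O.
Implicit hydrogens by atom environment:
  4 × C (aromatic): no H
  2 × O: 1 H each → 2
  1 × C: no H
  1 × Cl: no H
  1 × N (charge +1): 3 H
  1 × O (aromatic): no H
  1 × O: no H
  Total hydrogens = 5.
Net charge +1.
Molecular formula: C5H5ClNO4+

C5H5ClNO4+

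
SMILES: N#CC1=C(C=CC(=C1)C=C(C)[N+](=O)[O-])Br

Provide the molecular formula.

Heavy atoms from the SMILES: 1 Br, 10 C, 2 N, 2 O.
Implicit hydrogens by atom environment:
  3 × C (aromatic): 1 H each → 3
  3 × C (aromatic): no H
  2 × C: no H
  1 × Br: no H
  1 × C: 3 H
  1 × C: 1 H
  1 × N: no H
  1 × N (charge +1): no H
  1 × O: no H
  1 × O (charge -1): no H
  Total hydrogens = 7.
Molecular formula: C10H7BrN2O2

C10H7BrN2O2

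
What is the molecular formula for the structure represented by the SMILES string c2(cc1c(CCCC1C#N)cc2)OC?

Heavy atoms from the SMILES: 12 C, 1 N, 1 O.
Implicit hydrogens by atom environment:
  3 × C: 2 H each → 6
  3 × C (aromatic): 1 H each → 3
  3 × C (aromatic): no H
  1 × C: 3 H
  1 × C: 1 H
  1 × C: no H
  1 × N: no H
  1 × O: no H
  Total hydrogens = 13.
Molecular formula: C12H13NO

C12H13NO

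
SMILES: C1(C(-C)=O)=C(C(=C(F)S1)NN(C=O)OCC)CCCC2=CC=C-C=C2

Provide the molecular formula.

C18H21FN2O3S

Heavy atoms from the SMILES: 18 C, 1 F, 2 N, 3 O, 1 S.
Implicit hydrogens by atom environment:
  5 × C (aromatic): 1 H each → 5
  5 × C (aromatic): no H
  4 × C: 2 H each → 8
  3 × O: no H
  2 × C: 3 H each → 6
  1 × C: 1 H
  1 × C: no H
  1 × F: no H
  1 × N: 1 H
  1 × N: no H
  1 × S (aromatic): no H
  Total hydrogens = 21.
Molecular formula: C18H21FN2O3S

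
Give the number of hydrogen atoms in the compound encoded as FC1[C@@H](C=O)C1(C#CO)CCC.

Hydrogens are implicit in SMILES; fill each atom to its normal valence:
  3 × C: 1 H each → 3
  3 × C: no H
  2 × C: 2 H each → 4
  1 × C: 3 H
  1 × F: no H
  1 × O: 1 H
  1 × O: no H
  Total hydrogens = 11.

11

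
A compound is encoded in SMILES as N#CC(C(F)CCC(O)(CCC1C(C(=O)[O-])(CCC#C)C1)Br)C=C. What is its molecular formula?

C18H22BrFNO3-

Heavy atoms from the SMILES: 1 Br, 18 C, 1 F, 1 N, 3 O.
Implicit hydrogens by atom environment:
  8 × C: 2 H each → 16
  5 × C: 1 H each → 5
  5 × C: no H
  1 × Br: no H
  1 × F: no H
  1 × N: no H
  1 × O: 1 H
  1 × O: no H
  1 × O (charge -1): no H
  Total hydrogens = 22.
Net charge -1.
Molecular formula: C18H22BrFNO3-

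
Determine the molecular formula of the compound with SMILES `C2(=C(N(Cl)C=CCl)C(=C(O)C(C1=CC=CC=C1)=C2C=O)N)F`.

C15H11Cl2FN2O2

Heavy atoms from the SMILES: 15 C, 2 Cl, 1 F, 2 N, 2 O.
Implicit hydrogens by atom environment:
  7 × C (aromatic): no H
  5 × C (aromatic): 1 H each → 5
  3 × C: 1 H each → 3
  2 × Cl: no H
  1 × F: no H
  1 × N: 2 H
  1 × N: no H
  1 × O: 1 H
  1 × O: no H
  Total hydrogens = 11.
Molecular formula: C15H11Cl2FN2O2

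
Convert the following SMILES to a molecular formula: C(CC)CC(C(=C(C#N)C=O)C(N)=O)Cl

C10H13ClN2O2

Heavy atoms from the SMILES: 10 C, 1 Cl, 2 N, 2 O.
Implicit hydrogens by atom environment:
  4 × C: no H
  3 × C: 2 H each → 6
  2 × C: 1 H each → 2
  2 × O: no H
  1 × C: 3 H
  1 × Cl: no H
  1 × N: 2 H
  1 × N: no H
  Total hydrogens = 13.
Molecular formula: C10H13ClN2O2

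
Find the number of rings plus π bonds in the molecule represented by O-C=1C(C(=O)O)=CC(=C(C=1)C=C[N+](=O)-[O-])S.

Molecular formula from the SMILES: C9H7NO5S.
DoU = (2C + 2 + N − H − X)/2 = (2·9 + 2 + 1 − 7 − 0)/2 = 14/2 = 7.
(Structurally: 1 ring(s) + 6 π bond(s) = 7.)

7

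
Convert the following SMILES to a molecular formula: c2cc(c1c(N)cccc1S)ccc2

C12H11NS

Heavy atoms from the SMILES: 12 C, 1 N, 1 S.
Implicit hydrogens by atom environment:
  8 × C (aromatic): 1 H each → 8
  4 × C (aromatic): no H
  1 × N: 2 H
  1 × S: 1 H
  Total hydrogens = 11.
Molecular formula: C12H11NS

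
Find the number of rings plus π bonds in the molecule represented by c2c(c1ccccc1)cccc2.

8

Molecular formula from the SMILES: C12H10.
DoU = (2C + 2 + N − H − X)/2 = (2·12 + 2 + 0 − 10 − 0)/2 = 16/2 = 8.
(Structurally: 2 ring(s) + 6 π bond(s) = 8.)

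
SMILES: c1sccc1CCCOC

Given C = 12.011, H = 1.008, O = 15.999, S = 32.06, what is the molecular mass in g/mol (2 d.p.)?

156.24

Molecular formula: C8H12OS.
M = 8×12.011 + 12×1.008 + 1×15.999 + 1×32.06 = 156.24 g/mol.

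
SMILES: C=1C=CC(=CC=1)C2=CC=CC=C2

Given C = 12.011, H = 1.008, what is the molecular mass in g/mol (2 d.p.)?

Molecular formula: C12H10.
M = 12×12.011 + 10×1.008 = 154.21 g/mol.

154.21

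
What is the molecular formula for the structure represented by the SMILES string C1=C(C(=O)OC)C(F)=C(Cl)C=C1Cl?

C8H5Cl2FO2

Heavy atoms from the SMILES: 8 C, 2 Cl, 1 F, 2 O.
Implicit hydrogens by atom environment:
  4 × C (aromatic): no H
  2 × C (aromatic): 1 H each → 2
  2 × Cl: no H
  2 × O: no H
  1 × C: 3 H
  1 × C: no H
  1 × F: no H
  Total hydrogens = 5.
Molecular formula: C8H5Cl2FO2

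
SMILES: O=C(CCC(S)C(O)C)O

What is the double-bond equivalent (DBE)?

Molecular formula from the SMILES: C6H12O3S.
DoU = (2C + 2 + N − H − X)/2 = (2·6 + 2 + 0 − 12 − 0)/2 = 2/2 = 1.
(Structurally: 0 ring(s) + 1 π bond(s) = 1.)

1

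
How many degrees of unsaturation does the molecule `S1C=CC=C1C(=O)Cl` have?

4

Molecular formula from the SMILES: C5H3ClOS.
DoU = (2C + 2 + N − H − X)/2 = (2·5 + 2 + 0 − 3 − 1)/2 = 8/2 = 4.
(Structurally: 1 ring(s) + 3 π bond(s) = 4.)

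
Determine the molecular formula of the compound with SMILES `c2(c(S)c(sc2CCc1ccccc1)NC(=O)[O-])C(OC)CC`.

C17H20NO3S2-

Heavy atoms from the SMILES: 17 C, 1 N, 3 O, 2 S.
Implicit hydrogens by atom environment:
  5 × C (aromatic): 1 H each → 5
  5 × C (aromatic): no H
  3 × C: 2 H each → 6
  2 × C: 3 H each → 6
  2 × O: no H
  1 × C: 1 H
  1 × C: no H
  1 × N: 1 H
  1 × O (charge -1): no H
  1 × S: 1 H
  1 × S (aromatic): no H
  Total hydrogens = 20.
Net charge -1.
Molecular formula: C17H20NO3S2-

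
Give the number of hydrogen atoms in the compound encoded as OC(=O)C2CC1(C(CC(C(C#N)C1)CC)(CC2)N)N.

23

Hydrogens are implicit in SMILES; fill each atom to its normal valence:
  6 × C: 2 H each → 12
  4 × C: no H
  3 × C: 1 H each → 3
  2 × N: 2 H each → 4
  1 × C: 3 H
  1 × N: no H
  1 × O: 1 H
  1 × O: no H
  Total hydrogens = 23.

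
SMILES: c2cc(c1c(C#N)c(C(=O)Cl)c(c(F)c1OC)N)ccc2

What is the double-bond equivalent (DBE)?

11

Molecular formula from the SMILES: C15H10ClFN2O2.
DoU = (2C + 2 + N − H − X)/2 = (2·15 + 2 + 2 − 10 − 2)/2 = 22/2 = 11.
(Structurally: 2 ring(s) + 9 π bond(s) = 11.)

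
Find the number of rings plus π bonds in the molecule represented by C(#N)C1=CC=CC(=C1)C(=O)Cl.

7

Molecular formula from the SMILES: C8H4ClNO.
DoU = (2C + 2 + N − H − X)/2 = (2·8 + 2 + 1 − 4 − 1)/2 = 14/2 = 7.
(Structurally: 1 ring(s) + 6 π bond(s) = 7.)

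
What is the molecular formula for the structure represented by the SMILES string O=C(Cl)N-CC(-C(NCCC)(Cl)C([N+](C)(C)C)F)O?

Heavy atoms from the SMILES: 11 C, 2 Cl, 1 F, 3 N, 2 O.
Implicit hydrogens by atom environment:
  4 × C: 3 H each → 12
  3 × C: 2 H each → 6
  2 × C: 1 H each → 2
  2 × C: no H
  2 × Cl: no H
  2 × N: 1 H each → 2
  1 × F: no H
  1 × N (charge +1): no H
  1 × O: 1 H
  1 × O: no H
  Total hydrogens = 23.
Net charge +1.
Molecular formula: C11H23Cl2FN3O2+

C11H23Cl2FN3O2+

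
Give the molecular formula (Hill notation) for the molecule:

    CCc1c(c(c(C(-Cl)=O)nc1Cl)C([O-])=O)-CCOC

Heavy atoms from the SMILES: 12 C, 2 Cl, 1 N, 4 O.
Implicit hydrogens by atom environment:
  5 × C (aromatic): no H
  3 × C: 2 H each → 6
  3 × O: no H
  2 × C: 3 H each → 6
  2 × C: no H
  2 × Cl: no H
  1 × N (aromatic): no H
  1 × O (charge -1): no H
  Total hydrogens = 12.
Net charge -1.
Molecular formula: C12H12Cl2NO4-

C12H12Cl2NO4-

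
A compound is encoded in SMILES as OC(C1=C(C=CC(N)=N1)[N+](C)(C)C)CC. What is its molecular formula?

C11H20N3O+

Heavy atoms from the SMILES: 11 C, 3 N, 1 O.
Implicit hydrogens by atom environment:
  4 × C: 3 H each → 12
  3 × C (aromatic): no H
  2 × C (aromatic): 1 H each → 2
  1 × C: 2 H
  1 × C: 1 H
  1 × N: 2 H
  1 × N (aromatic): no H
  1 × N (charge +1): no H
  1 × O: 1 H
  Total hydrogens = 20.
Net charge +1.
Molecular formula: C11H20N3O+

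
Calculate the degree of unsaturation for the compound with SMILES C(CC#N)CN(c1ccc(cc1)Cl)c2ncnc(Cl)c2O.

10

Molecular formula from the SMILES: C14H12Cl2N4O.
DoU = (2C + 2 + N − H − X)/2 = (2·14 + 2 + 4 − 12 − 2)/2 = 20/2 = 10.
(Structurally: 2 ring(s) + 8 π bond(s) = 10.)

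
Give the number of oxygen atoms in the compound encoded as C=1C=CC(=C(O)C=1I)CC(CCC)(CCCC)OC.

The symbol for oxygen appears 2 times in the SMILES.

2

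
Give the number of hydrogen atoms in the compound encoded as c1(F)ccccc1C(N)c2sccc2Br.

9

Hydrogens are implicit in SMILES; fill each atom to its normal valence:
  6 × C (aromatic): 1 H each → 6
  4 × C (aromatic): no H
  1 × Br: no H
  1 × C: 1 H
  1 × F: no H
  1 × N: 2 H
  1 × S (aromatic): no H
  Total hydrogens = 9.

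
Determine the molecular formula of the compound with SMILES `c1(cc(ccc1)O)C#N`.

Heavy atoms from the SMILES: 7 C, 1 N, 1 O.
Implicit hydrogens by atom environment:
  4 × C (aromatic): 1 H each → 4
  2 × C (aromatic): no H
  1 × C: no H
  1 × N: no H
  1 × O: 1 H
  Total hydrogens = 5.
Molecular formula: C7H5NO

C7H5NO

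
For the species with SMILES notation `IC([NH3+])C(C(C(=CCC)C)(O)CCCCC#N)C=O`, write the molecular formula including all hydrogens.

Heavy atoms from the SMILES: 14 C, 1 I, 2 N, 2 O.
Implicit hydrogens by atom environment:
  5 × C: 2 H each → 10
  4 × C: 1 H each → 4
  3 × C: no H
  2 × C: 3 H each → 6
  1 × I: no H
  1 × N (charge +1): 3 H
  1 × N: no H
  1 × O: 1 H
  1 × O: no H
  Total hydrogens = 24.
Net charge +1.
Molecular formula: C14H24IN2O2+

C14H24IN2O2+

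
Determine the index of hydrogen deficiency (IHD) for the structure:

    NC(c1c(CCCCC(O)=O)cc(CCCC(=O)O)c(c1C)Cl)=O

Molecular formula from the SMILES: C17H22ClNO5.
DoU = (2C + 2 + N − H − X)/2 = (2·17 + 2 + 1 − 22 − 1)/2 = 14/2 = 7.
(Structurally: 1 ring(s) + 6 π bond(s) = 7.)

7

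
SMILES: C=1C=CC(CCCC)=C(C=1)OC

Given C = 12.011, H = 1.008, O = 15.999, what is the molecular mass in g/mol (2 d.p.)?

Molecular formula: C11H16O.
M = 11×12.011 + 16×1.008 + 1×15.999 = 164.25 g/mol.

164.25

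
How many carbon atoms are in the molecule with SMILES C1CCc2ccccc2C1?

The symbol for carbon appears 10 times in the SMILES. Lowercase c denotes aromatic carbon and counts toward C.

10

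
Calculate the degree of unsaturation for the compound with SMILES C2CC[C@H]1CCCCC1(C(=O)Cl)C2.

3

Molecular formula from the SMILES: C11H17ClO.
DoU = (2C + 2 + N − H − X)/2 = (2·11 + 2 + 0 − 17 − 1)/2 = 6/2 = 3.
(Structurally: 2 ring(s) + 1 π bond(s) = 3.)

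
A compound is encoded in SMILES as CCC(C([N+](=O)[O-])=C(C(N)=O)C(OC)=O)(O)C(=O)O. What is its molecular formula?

C9H12N2O8

Heavy atoms from the SMILES: 9 C, 2 N, 8 O.
Implicit hydrogens by atom environment:
  6 × C: no H
  5 × O: no H
  2 × C: 3 H each → 6
  2 × O: 1 H each → 2
  1 × C: 2 H
  1 × N: 2 H
  1 × N (charge +1): no H
  1 × O (charge -1): no H
  Total hydrogens = 12.
Molecular formula: C9H12N2O8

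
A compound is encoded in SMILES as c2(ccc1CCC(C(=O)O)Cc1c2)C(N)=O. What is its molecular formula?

Heavy atoms from the SMILES: 12 C, 1 N, 3 O.
Implicit hydrogens by atom environment:
  3 × C: 2 H each → 6
  3 × C (aromatic): 1 H each → 3
  3 × C (aromatic): no H
  2 × C: no H
  2 × O: no H
  1 × C: 1 H
  1 × N: 2 H
  1 × O: 1 H
  Total hydrogens = 13.
Molecular formula: C12H13NO3

C12H13NO3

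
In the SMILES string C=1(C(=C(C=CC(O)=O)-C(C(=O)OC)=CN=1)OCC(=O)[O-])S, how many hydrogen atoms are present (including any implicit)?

Hydrogens are implicit in SMILES; fill each atom to its normal valence:
  5 × O: no H
  4 × C (aromatic): no H
  3 × C: no H
  2 × C: 1 H each → 2
  1 × C: 3 H
  1 × C: 2 H
  1 × C (aromatic): 1 H
  1 × N (aromatic): no H
  1 × O: 1 H
  1 × O (charge -1): no H
  1 × S: 1 H
  Total hydrogens = 10.

10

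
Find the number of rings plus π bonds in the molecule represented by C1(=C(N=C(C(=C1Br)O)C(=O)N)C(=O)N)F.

Molecular formula from the SMILES: C7H5BrFN3O3.
DoU = (2C + 2 + N − H − X)/2 = (2·7 + 2 + 3 − 5 − 2)/2 = 12/2 = 6.
(Structurally: 1 ring(s) + 5 π bond(s) = 6.)

6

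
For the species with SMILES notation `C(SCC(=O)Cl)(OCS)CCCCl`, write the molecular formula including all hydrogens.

Heavy atoms from the SMILES: 7 C, 2 Cl, 2 O, 2 S.
Implicit hydrogens by atom environment:
  5 × C: 2 H each → 10
  2 × Cl: no H
  2 × O: no H
  1 × C: 1 H
  1 × C: no H
  1 × S: 1 H
  1 × S: no H
  Total hydrogens = 12.
Molecular formula: C7H12Cl2O2S2

C7H12Cl2O2S2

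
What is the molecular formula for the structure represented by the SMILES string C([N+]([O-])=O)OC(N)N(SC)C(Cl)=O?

C4H8ClN3O4S

Heavy atoms from the SMILES: 4 C, 1 Cl, 3 N, 4 O, 1 S.
Implicit hydrogens by atom environment:
  3 × O: no H
  1 × C: 3 H
  1 × C: 2 H
  1 × C: 1 H
  1 × C: no H
  1 × Cl: no H
  1 × N: 2 H
  1 × N: no H
  1 × N (charge +1): no H
  1 × O (charge -1): no H
  1 × S: no H
  Total hydrogens = 8.
Molecular formula: C4H8ClN3O4S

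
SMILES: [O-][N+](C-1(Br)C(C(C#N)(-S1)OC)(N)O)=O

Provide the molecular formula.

Heavy atoms from the SMILES: 1 Br, 5 C, 3 N, 4 O, 1 S.
Implicit hydrogens by atom environment:
  4 × C: no H
  2 × O: no H
  1 × Br: no H
  1 × C: 3 H
  1 × N: 2 H
  1 × N: no H
  1 × N (charge +1): no H
  1 × O: 1 H
  1 × O (charge -1): no H
  1 × S: no H
  Total hydrogens = 6.
Molecular formula: C5H6BrN3O4S

C5H6BrN3O4S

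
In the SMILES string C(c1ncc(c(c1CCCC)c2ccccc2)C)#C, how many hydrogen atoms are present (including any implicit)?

19

Hydrogens are implicit in SMILES; fill each atom to its normal valence:
  6 × C (aromatic): 1 H each → 6
  5 × C (aromatic): no H
  3 × C: 2 H each → 6
  2 × C: 3 H each → 6
  1 × C: 1 H
  1 × C: no H
  1 × N (aromatic): no H
  Total hydrogens = 19.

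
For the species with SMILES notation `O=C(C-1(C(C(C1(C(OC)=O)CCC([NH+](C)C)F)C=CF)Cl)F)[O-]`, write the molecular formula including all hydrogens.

Heavy atoms from the SMILES: 14 C, 1 Cl, 3 F, 1 N, 4 O.
Implicit hydrogens by atom environment:
  5 × C: 1 H each → 5
  4 × C: no H
  3 × C: 3 H each → 9
  3 × F: no H
  3 × O: no H
  2 × C: 2 H each → 4
  1 × Cl: no H
  1 × N (charge +1): 1 H
  1 × O (charge -1): no H
  Total hydrogens = 19.
Molecular formula: C14H19ClF3NO4

C14H19ClF3NO4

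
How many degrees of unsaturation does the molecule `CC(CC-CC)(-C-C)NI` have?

0

Molecular formula from the SMILES: C8H18IN.
DoU = (2C + 2 + N − H − X)/2 = (2·8 + 2 + 1 − 18 − 1)/2 = 0/2 = 0.
(Structurally: 0 ring(s) + 0 π bond(s) = 0.)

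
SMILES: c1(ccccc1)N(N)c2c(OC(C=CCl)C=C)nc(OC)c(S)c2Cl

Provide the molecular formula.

Heavy atoms from the SMILES: 17 C, 2 Cl, 3 N, 2 O, 1 S.
Implicit hydrogens by atom environment:
  6 × C (aromatic): no H
  5 × C (aromatic): 1 H each → 5
  4 × C: 1 H each → 4
  2 × Cl: no H
  2 × O: no H
  1 × C: 3 H
  1 × C: 2 H
  1 × N: 2 H
  1 × N (aromatic): no H
  1 × N: no H
  1 × S: 1 H
  Total hydrogens = 17.
Molecular formula: C17H17Cl2N3O2S

C17H17Cl2N3O2S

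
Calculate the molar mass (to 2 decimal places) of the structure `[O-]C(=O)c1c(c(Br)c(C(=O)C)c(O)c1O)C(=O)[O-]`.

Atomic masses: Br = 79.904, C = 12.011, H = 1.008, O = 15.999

Molecular formula: [C10H5BrO7]2-.
M = 1×79.904 + 10×12.011 + 5×1.008 + 7×15.999 = 317.05 g/mol.

317.05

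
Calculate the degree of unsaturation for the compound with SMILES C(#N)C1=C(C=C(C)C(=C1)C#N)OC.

8

Molecular formula from the SMILES: C10H8N2O.
DoU = (2C + 2 + N − H − X)/2 = (2·10 + 2 + 2 − 8 − 0)/2 = 16/2 = 8.
(Structurally: 1 ring(s) + 7 π bond(s) = 8.)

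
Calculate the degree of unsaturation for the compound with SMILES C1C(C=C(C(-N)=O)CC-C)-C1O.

3

Molecular formula from the SMILES: C9H15NO2.
DoU = (2C + 2 + N − H − X)/2 = (2·9 + 2 + 1 − 15 − 0)/2 = 6/2 = 3.
(Structurally: 1 ring(s) + 2 π bond(s) = 3.)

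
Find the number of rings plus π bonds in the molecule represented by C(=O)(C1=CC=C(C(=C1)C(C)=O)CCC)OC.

Molecular formula from the SMILES: C13H16O3.
DoU = (2C + 2 + N − H − X)/2 = (2·13 + 2 + 0 − 16 − 0)/2 = 12/2 = 6.
(Structurally: 1 ring(s) + 5 π bond(s) = 6.)

6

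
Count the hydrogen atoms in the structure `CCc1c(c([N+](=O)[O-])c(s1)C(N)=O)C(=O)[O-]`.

7

Hydrogens are implicit in SMILES; fill each atom to its normal valence:
  4 × C (aromatic): no H
  3 × O: no H
  2 × C: no H
  2 × O (charge -1): no H
  1 × C: 3 H
  1 × C: 2 H
  1 × N: 2 H
  1 × N (charge +1): no H
  1 × S (aromatic): no H
  Total hydrogens = 7.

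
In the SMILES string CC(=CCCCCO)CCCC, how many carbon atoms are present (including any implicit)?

The symbol for carbon appears 11 times in the SMILES.

11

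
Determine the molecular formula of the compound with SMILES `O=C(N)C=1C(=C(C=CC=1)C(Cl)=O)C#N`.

C9H5ClN2O2

Heavy atoms from the SMILES: 9 C, 1 Cl, 2 N, 2 O.
Implicit hydrogens by atom environment:
  3 × C (aromatic): 1 H each → 3
  3 × C (aromatic): no H
  3 × C: no H
  2 × O: no H
  1 × Cl: no H
  1 × N: 2 H
  1 × N: no H
  Total hydrogens = 5.
Molecular formula: C9H5ClN2O2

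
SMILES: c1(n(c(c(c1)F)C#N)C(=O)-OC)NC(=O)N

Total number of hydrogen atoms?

Hydrogens are implicit in SMILES; fill each atom to its normal valence:
  3 × C (aromatic): no H
  3 × C: no H
  3 × O: no H
  1 × C: 3 H
  1 × C (aromatic): 1 H
  1 × F: no H
  1 × N: 2 H
  1 × N: 1 H
  1 × N (aromatic): no H
  1 × N: no H
  Total hydrogens = 7.

7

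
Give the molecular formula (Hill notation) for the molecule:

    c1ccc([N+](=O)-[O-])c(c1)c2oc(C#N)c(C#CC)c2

Heavy atoms from the SMILES: 14 C, 2 N, 3 O.
Implicit hydrogens by atom environment:
  5 × C (aromatic): 1 H each → 5
  5 × C (aromatic): no H
  3 × C: no H
  1 × C: 3 H
  1 × N: no H
  1 × N (charge +1): no H
  1 × O (aromatic): no H
  1 × O: no H
  1 × O (charge -1): no H
  Total hydrogens = 8.
Molecular formula: C14H8N2O3

C14H8N2O3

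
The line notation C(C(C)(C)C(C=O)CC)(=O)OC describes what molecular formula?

C9H16O3

Heavy atoms from the SMILES: 9 C, 3 O.
Implicit hydrogens by atom environment:
  4 × C: 3 H each → 12
  3 × O: no H
  2 × C: 1 H each → 2
  2 × C: no H
  1 × C: 2 H
  Total hydrogens = 16.
Molecular formula: C9H16O3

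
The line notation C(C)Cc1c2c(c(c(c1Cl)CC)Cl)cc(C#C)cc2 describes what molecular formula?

Heavy atoms from the SMILES: 17 C, 2 Cl.
Implicit hydrogens by atom environment:
  7 × C (aromatic): no H
  3 × C: 2 H each → 6
  3 × C (aromatic): 1 H each → 3
  2 × C: 3 H each → 6
  2 × Cl: no H
  1 × C: 1 H
  1 × C: no H
  Total hydrogens = 16.
Molecular formula: C17H16Cl2

C17H16Cl2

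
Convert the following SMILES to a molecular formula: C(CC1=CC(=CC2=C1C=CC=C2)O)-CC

Heavy atoms from the SMILES: 14 C, 1 O.
Implicit hydrogens by atom environment:
  6 × C (aromatic): 1 H each → 6
  4 × C (aromatic): no H
  3 × C: 2 H each → 6
  1 × C: 3 H
  1 × O: 1 H
  Total hydrogens = 16.
Molecular formula: C14H16O

C14H16O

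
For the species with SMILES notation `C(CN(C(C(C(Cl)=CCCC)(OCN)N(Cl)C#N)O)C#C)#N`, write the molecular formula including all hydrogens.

Heavy atoms from the SMILES: 13 C, 2 Cl, 5 N, 2 O.
Implicit hydrogens by atom environment:
  5 × C: no H
  4 × C: 2 H each → 8
  4 × N: no H
  3 × C: 1 H each → 3
  2 × Cl: no H
  1 × C: 3 H
  1 × N: 2 H
  1 × O: 1 H
  1 × O: no H
  Total hydrogens = 17.
Molecular formula: C13H17Cl2N5O2

C13H17Cl2N5O2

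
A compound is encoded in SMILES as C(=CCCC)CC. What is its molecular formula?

Heavy atoms from the SMILES: 7 C.
Implicit hydrogens by atom environment:
  3 × C: 2 H each → 6
  2 × C: 3 H each → 6
  2 × C: 1 H each → 2
  Total hydrogens = 14.
Molecular formula: C7H14

C7H14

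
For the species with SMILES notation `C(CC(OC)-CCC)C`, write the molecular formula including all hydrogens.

Heavy atoms from the SMILES: 8 C, 1 O.
Implicit hydrogens by atom environment:
  4 × C: 2 H each → 8
  3 × C: 3 H each → 9
  1 × C: 1 H
  1 × O: no H
  Total hydrogens = 18.
Molecular formula: C8H18O

C8H18O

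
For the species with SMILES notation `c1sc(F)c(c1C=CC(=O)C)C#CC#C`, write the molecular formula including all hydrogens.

Heavy atoms from the SMILES: 12 C, 1 F, 1 O, 1 S.
Implicit hydrogens by atom environment:
  4 × C: no H
  3 × C: 1 H each → 3
  3 × C (aromatic): no H
  1 × C: 3 H
  1 × C (aromatic): 1 H
  1 × F: no H
  1 × O: no H
  1 × S (aromatic): no H
  Total hydrogens = 7.
Molecular formula: C12H7FOS

C12H7FOS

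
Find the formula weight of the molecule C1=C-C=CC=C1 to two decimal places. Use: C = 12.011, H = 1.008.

Molecular formula: C6H6.
M = 6×12.011 + 6×1.008 = 78.11 g/mol.

78.11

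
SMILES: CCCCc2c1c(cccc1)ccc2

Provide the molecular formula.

Heavy atoms from the SMILES: 14 C.
Implicit hydrogens by atom environment:
  7 × C (aromatic): 1 H each → 7
  3 × C: 2 H each → 6
  3 × C (aromatic): no H
  1 × C: 3 H
  Total hydrogens = 16.
Molecular formula: C14H16

C14H16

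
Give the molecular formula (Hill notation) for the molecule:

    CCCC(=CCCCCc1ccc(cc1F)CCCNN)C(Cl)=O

C19H28ClFN2O

Heavy atoms from the SMILES: 19 C, 1 Cl, 1 F, 2 N, 1 O.
Implicit hydrogens by atom environment:
  9 × C: 2 H each → 18
  3 × C (aromatic): 1 H each → 3
  3 × C (aromatic): no H
  2 × C: no H
  1 × C: 3 H
  1 × C: 1 H
  1 × Cl: no H
  1 × F: no H
  1 × N: 2 H
  1 × N: 1 H
  1 × O: no H
  Total hydrogens = 28.
Molecular formula: C19H28ClFN2O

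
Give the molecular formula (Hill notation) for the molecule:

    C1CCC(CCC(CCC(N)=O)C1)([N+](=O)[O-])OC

Heavy atoms from the SMILES: 12 C, 2 N, 4 O.
Implicit hydrogens by atom environment:
  8 × C: 2 H each → 16
  3 × O: no H
  2 × C: no H
  1 × C: 3 H
  1 × C: 1 H
  1 × N: 2 H
  1 × N (charge +1): no H
  1 × O (charge -1): no H
  Total hydrogens = 22.
Molecular formula: C12H22N2O4

C12H22N2O4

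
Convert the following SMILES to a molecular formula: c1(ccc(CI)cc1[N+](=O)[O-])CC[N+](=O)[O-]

C9H9IN2O4

Heavy atoms from the SMILES: 9 C, 1 I, 2 N, 4 O.
Implicit hydrogens by atom environment:
  3 × C: 2 H each → 6
  3 × C (aromatic): 1 H each → 3
  3 × C (aromatic): no H
  2 × N (charge +1): no H
  2 × O: no H
  2 × O (charge -1): no H
  1 × I: no H
  Total hydrogens = 9.
Molecular formula: C9H9IN2O4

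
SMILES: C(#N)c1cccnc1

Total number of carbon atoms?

6

The symbol for carbon appears 6 times in the SMILES. Lowercase c denotes aromatic carbon and counts toward C.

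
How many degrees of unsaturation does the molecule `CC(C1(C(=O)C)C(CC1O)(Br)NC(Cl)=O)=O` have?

4

Molecular formula from the SMILES: C9H11BrClNO4.
DoU = (2C + 2 + N − H − X)/2 = (2·9 + 2 + 1 − 11 − 2)/2 = 8/2 = 4.
(Structurally: 1 ring(s) + 3 π bond(s) = 4.)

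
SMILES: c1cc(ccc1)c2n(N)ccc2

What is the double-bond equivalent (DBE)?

Molecular formula from the SMILES: C10H10N2.
DoU = (2C + 2 + N − H − X)/2 = (2·10 + 2 + 2 − 10 − 0)/2 = 14/2 = 7.
(Structurally: 2 ring(s) + 5 π bond(s) = 7.)

7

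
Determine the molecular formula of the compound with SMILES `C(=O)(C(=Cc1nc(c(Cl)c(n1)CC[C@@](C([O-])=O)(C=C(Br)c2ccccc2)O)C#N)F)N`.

C20H14BrClFN4O4-

Heavy atoms from the SMILES: 1 Br, 20 C, 1 Cl, 1 F, 4 N, 4 O.
Implicit hydrogens by atom environment:
  6 × C: no H
  5 × C (aromatic): 1 H each → 5
  5 × C (aromatic): no H
  2 × C: 2 H each → 4
  2 × C: 1 H each → 2
  2 × N (aromatic): no H
  2 × O: no H
  1 × Br: no H
  1 × Cl: no H
  1 × F: no H
  1 × N: 2 H
  1 × N: no H
  1 × O: 1 H
  1 × O (charge -1): no H
  Total hydrogens = 14.
Net charge -1.
Molecular formula: C20H14BrClFN4O4-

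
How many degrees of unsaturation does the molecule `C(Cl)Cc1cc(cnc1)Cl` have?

Molecular formula from the SMILES: C7H7Cl2N.
DoU = (2C + 2 + N − H − X)/2 = (2·7 + 2 + 1 − 7 − 2)/2 = 8/2 = 4.
(Structurally: 1 ring(s) + 3 π bond(s) = 4.)

4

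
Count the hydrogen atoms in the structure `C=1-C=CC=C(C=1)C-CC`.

Hydrogens are implicit in SMILES; fill each atom to its normal valence:
  5 × C (aromatic): 1 H each → 5
  2 × C: 2 H each → 4
  1 × C: 3 H
  1 × C (aromatic): no H
  Total hydrogens = 12.

12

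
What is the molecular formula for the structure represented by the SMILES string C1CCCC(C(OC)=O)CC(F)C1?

Heavy atoms from the SMILES: 10 C, 1 F, 2 O.
Implicit hydrogens by atom environment:
  6 × C: 2 H each → 12
  2 × C: 1 H each → 2
  2 × O: no H
  1 × C: 3 H
  1 × C: no H
  1 × F: no H
  Total hydrogens = 17.
Molecular formula: C10H17FO2

C10H17FO2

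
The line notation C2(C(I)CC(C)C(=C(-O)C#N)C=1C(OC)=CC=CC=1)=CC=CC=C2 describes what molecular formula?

Heavy atoms from the SMILES: 20 C, 1 I, 1 N, 2 O.
Implicit hydrogens by atom environment:
  9 × C (aromatic): 1 H each → 9
  3 × C: no H
  3 × C (aromatic): no H
  2 × C: 3 H each → 6
  2 × C: 1 H each → 2
  1 × C: 2 H
  1 × I: no H
  1 × N: no H
  1 × O: 1 H
  1 × O: no H
  Total hydrogens = 20.
Molecular formula: C20H20INO2

C20H20INO2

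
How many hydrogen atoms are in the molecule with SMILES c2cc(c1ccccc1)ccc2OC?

Hydrogens are implicit in SMILES; fill each atom to its normal valence:
  9 × C (aromatic): 1 H each → 9
  3 × C (aromatic): no H
  1 × C: 3 H
  1 × O: no H
  Total hydrogens = 12.

12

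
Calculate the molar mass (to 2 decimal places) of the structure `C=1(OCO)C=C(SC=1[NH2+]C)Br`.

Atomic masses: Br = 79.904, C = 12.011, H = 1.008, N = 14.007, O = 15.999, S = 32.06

Molecular formula: C6H9BrNO2S+.
M = 1×79.904 + 6×12.011 + 9×1.008 + 1×14.007 + 2×15.999 + 1×32.06 = 239.11 g/mol.

239.11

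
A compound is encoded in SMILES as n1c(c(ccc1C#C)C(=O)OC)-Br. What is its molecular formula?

C9H6BrNO2

Heavy atoms from the SMILES: 1 Br, 9 C, 1 N, 2 O.
Implicit hydrogens by atom environment:
  3 × C (aromatic): no H
  2 × C (aromatic): 1 H each → 2
  2 × C: no H
  2 × O: no H
  1 × Br: no H
  1 × C: 3 H
  1 × C: 1 H
  1 × N (aromatic): no H
  Total hydrogens = 6.
Molecular formula: C9H6BrNO2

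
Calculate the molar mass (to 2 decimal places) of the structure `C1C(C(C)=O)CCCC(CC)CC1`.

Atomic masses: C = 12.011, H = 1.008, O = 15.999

182.31

Molecular formula: C12H22O.
M = 12×12.011 + 22×1.008 + 1×15.999 = 182.31 g/mol.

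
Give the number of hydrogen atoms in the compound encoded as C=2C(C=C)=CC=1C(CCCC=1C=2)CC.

Hydrogens are implicit in SMILES; fill each atom to its normal valence:
  5 × C: 2 H each → 10
  3 × C (aromatic): 1 H each → 3
  3 × C (aromatic): no H
  2 × C: 1 H each → 2
  1 × C: 3 H
  Total hydrogens = 18.

18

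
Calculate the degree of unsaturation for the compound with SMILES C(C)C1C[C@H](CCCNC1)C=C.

2

Molecular formula from the SMILES: C11H21N.
DoU = (2C + 2 + N − H − X)/2 = (2·11 + 2 + 1 − 21 − 0)/2 = 4/2 = 2.
(Structurally: 1 ring(s) + 1 π bond(s) = 2.)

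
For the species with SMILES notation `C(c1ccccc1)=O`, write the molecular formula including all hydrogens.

Heavy atoms from the SMILES: 7 C, 1 O.
Implicit hydrogens by atom environment:
  5 × C (aromatic): 1 H each → 5
  1 × C: 1 H
  1 × C (aromatic): no H
  1 × O: no H
  Total hydrogens = 6.
Molecular formula: C7H6O

C7H6O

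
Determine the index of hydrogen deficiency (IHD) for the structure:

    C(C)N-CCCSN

Molecular formula from the SMILES: C5H14N2S.
DoU = (2C + 2 + N − H − X)/2 = (2·5 + 2 + 2 − 14 − 0)/2 = 0/2 = 0.
(Structurally: 0 ring(s) + 0 π bond(s) = 0.)

0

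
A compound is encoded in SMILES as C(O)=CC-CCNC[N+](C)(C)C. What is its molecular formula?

Heavy atoms from the SMILES: 9 C, 2 N, 1 O.
Implicit hydrogens by atom environment:
  4 × C: 2 H each → 8
  3 × C: 3 H each → 9
  2 × C: 1 H each → 2
  1 × N: 1 H
  1 × N (charge +1): no H
  1 × O: 1 H
  Total hydrogens = 21.
Net charge +1.
Molecular formula: C9H21N2O+

C9H21N2O+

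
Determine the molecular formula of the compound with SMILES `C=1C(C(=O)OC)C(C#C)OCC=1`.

C9H10O3

Heavy atoms from the SMILES: 9 C, 3 O.
Implicit hydrogens by atom environment:
  5 × C: 1 H each → 5
  3 × O: no H
  2 × C: no H
  1 × C: 3 H
  1 × C: 2 H
  Total hydrogens = 10.
Molecular formula: C9H10O3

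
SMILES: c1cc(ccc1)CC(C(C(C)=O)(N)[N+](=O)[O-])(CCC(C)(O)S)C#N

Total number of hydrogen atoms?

21

Hydrogens are implicit in SMILES; fill each atom to its normal valence:
  5 × C (aromatic): 1 H each → 5
  5 × C: no H
  3 × C: 2 H each → 6
  2 × C: 3 H each → 6
  2 × O: no H
  1 × C (aromatic): no H
  1 × N: 2 H
  1 × N (charge +1): no H
  1 × N: no H
  1 × O: 1 H
  1 × O (charge -1): no H
  1 × S: 1 H
  Total hydrogens = 21.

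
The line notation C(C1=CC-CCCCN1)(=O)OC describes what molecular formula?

C9H15NO2

Heavy atoms from the SMILES: 9 C, 1 N, 2 O.
Implicit hydrogens by atom environment:
  5 × C: 2 H each → 10
  2 × C: no H
  2 × O: no H
  1 × C: 3 H
  1 × C: 1 H
  1 × N: 1 H
  Total hydrogens = 15.
Molecular formula: C9H15NO2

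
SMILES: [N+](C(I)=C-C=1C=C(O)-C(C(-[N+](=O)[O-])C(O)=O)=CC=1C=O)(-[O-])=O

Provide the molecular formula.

Heavy atoms from the SMILES: 11 C, 1 I, 2 N, 8 O.
Implicit hydrogens by atom environment:
  4 × C (aromatic): no H
  4 × O: no H
  3 × C: 1 H each → 3
  2 × C (aromatic): 1 H each → 2
  2 × C: no H
  2 × N (charge +1): no H
  2 × O: 1 H each → 2
  2 × O (charge -1): no H
  1 × I: no H
  Total hydrogens = 7.
Molecular formula: C11H7IN2O8

C11H7IN2O8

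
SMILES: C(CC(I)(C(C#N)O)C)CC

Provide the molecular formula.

Heavy atoms from the SMILES: 8 C, 1 I, 1 N, 1 O.
Implicit hydrogens by atom environment:
  3 × C: 2 H each → 6
  2 × C: 3 H each → 6
  2 × C: no H
  1 × C: 1 H
  1 × I: no H
  1 × N: no H
  1 × O: 1 H
  Total hydrogens = 14.
Molecular formula: C8H14INO

C8H14INO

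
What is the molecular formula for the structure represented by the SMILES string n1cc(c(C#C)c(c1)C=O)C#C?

Heavy atoms from the SMILES: 10 C, 1 N, 1 O.
Implicit hydrogens by atom environment:
  3 × C: 1 H each → 3
  3 × C (aromatic): no H
  2 × C (aromatic): 1 H each → 2
  2 × C: no H
  1 × N (aromatic): no H
  1 × O: no H
  Total hydrogens = 5.
Molecular formula: C10H5NO

C10H5NO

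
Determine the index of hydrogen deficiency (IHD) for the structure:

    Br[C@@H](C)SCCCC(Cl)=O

1

Molecular formula from the SMILES: C6H10BrClOS.
DoU = (2C + 2 + N − H − X)/2 = (2·6 + 2 + 0 − 10 − 2)/2 = 2/2 = 1.
(Structurally: 0 ring(s) + 1 π bond(s) = 1.)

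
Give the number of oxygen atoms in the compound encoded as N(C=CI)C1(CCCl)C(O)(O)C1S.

The symbol for oxygen appears 2 times in the SMILES.

2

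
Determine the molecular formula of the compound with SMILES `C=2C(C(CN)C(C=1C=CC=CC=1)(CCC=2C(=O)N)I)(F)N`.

C15H19FIN3O

Heavy atoms from the SMILES: 15 C, 1 F, 1 I, 3 N, 1 O.
Implicit hydrogens by atom environment:
  5 × C (aromatic): 1 H each → 5
  4 × C: no H
  3 × C: 2 H each → 6
  3 × N: 2 H each → 6
  2 × C: 1 H each → 2
  1 × C (aromatic): no H
  1 × F: no H
  1 × I: no H
  1 × O: no H
  Total hydrogens = 19.
Molecular formula: C15H19FIN3O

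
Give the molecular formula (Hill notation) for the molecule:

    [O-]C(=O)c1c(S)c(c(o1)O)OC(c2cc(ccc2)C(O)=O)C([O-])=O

Heavy atoms from the SMILES: 14 C, 9 O, 1 S.
Implicit hydrogens by atom environment:
  6 × C (aromatic): no H
  4 × C (aromatic): 1 H each → 4
  4 × O: no H
  3 × C: no H
  2 × O: 1 H each → 2
  2 × O (charge -1): no H
  1 × C: 1 H
  1 × O (aromatic): no H
  1 × S: 1 H
  Total hydrogens = 8.
Net charge -2.
Molecular formula: [C14H8O9S]2-

[C14H8O9S]2-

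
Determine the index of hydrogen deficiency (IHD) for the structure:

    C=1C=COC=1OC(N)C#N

5

Molecular formula from the SMILES: C6H6N2O2.
DoU = (2C + 2 + N − H − X)/2 = (2·6 + 2 + 2 − 6 − 0)/2 = 10/2 = 5.
(Structurally: 1 ring(s) + 4 π bond(s) = 5.)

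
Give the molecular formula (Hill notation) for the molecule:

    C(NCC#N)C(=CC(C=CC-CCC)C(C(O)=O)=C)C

Heavy atoms from the SMILES: 16 C, 2 N, 2 O.
Implicit hydrogens by atom environment:
  6 × C: 2 H each → 12
  4 × C: 1 H each → 4
  4 × C: no H
  2 × C: 3 H each → 6
  1 × N: 1 H
  1 × N: no H
  1 × O: 1 H
  1 × O: no H
  Total hydrogens = 24.
Molecular formula: C16H24N2O2

C16H24N2O2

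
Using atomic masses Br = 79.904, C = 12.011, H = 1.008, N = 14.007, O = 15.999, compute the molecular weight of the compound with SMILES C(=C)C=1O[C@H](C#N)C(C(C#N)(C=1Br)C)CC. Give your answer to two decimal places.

Molecular formula: C12H13BrN2O.
M = 1×79.904 + 12×12.011 + 13×1.008 + 2×14.007 + 1×15.999 = 281.15 g/mol.

281.15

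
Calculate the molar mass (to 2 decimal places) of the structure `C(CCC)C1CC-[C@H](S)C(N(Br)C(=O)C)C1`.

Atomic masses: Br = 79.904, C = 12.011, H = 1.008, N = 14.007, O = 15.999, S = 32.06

Molecular formula: C12H22BrNOS.
M = 1×79.904 + 12×12.011 + 22×1.008 + 1×14.007 + 1×15.999 + 1×32.06 = 308.28 g/mol.

308.28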